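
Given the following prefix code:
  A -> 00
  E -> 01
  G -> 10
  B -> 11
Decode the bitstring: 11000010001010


Decoding step by step:
Bits 11 -> B
Bits 00 -> A
Bits 00 -> A
Bits 10 -> G
Bits 00 -> A
Bits 10 -> G
Bits 10 -> G


Decoded message: BAAGAGG


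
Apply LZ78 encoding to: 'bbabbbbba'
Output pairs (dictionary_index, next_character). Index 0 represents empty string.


LZ78 encoding steps:
Dictionary: {0: ''}
Step 1: w='' (idx 0), next='b' -> output (0, 'b'), add 'b' as idx 1
Step 2: w='b' (idx 1), next='a' -> output (1, 'a'), add 'ba' as idx 2
Step 3: w='b' (idx 1), next='b' -> output (1, 'b'), add 'bb' as idx 3
Step 4: w='bb' (idx 3), next='b' -> output (3, 'b'), add 'bbb' as idx 4
Step 5: w='' (idx 0), next='a' -> output (0, 'a'), add 'a' as idx 5


Encoded: [(0, 'b'), (1, 'a'), (1, 'b'), (3, 'b'), (0, 'a')]


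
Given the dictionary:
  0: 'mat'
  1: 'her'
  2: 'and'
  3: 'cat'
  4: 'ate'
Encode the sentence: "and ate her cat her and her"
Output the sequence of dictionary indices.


Look up each word in the dictionary:
  'and' -> 2
  'ate' -> 4
  'her' -> 1
  'cat' -> 3
  'her' -> 1
  'and' -> 2
  'her' -> 1

Encoded: [2, 4, 1, 3, 1, 2, 1]


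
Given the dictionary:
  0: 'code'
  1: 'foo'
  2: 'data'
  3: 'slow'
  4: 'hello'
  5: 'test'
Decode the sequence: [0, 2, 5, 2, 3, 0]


Look up each index in the dictionary:
  0 -> 'code'
  2 -> 'data'
  5 -> 'test'
  2 -> 'data'
  3 -> 'slow'
  0 -> 'code'

Decoded: "code data test data slow code"


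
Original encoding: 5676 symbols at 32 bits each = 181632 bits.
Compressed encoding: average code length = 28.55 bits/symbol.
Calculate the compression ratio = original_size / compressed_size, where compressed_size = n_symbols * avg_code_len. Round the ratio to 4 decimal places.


original_size = n_symbols * orig_bits = 5676 * 32 = 181632 bits
compressed_size = n_symbols * avg_code_len = 5676 * 28.55 = 162049.8 bits
ratio = original_size / compressed_size = 181632 / 162049.8 = 1.1208

Compression ratio = 1.1208


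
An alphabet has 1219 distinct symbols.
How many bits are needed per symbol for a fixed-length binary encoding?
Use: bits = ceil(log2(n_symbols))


log2(1219) = 10.2515
Bracket: 2^10 = 1024 < 1219 <= 2^11 = 2048
So ceil(log2(1219)) = 11

bits = ceil(log2(1219)) = ceil(10.2515) = 11 bits


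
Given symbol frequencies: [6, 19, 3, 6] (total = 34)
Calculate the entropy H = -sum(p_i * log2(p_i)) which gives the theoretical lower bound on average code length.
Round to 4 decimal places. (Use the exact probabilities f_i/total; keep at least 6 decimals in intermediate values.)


Per-symbol terms -p_i * log2(p_i) with p_i = f_i/34:
  p = 6/34 = 0.176471: log2(p) = -2.502500, -p*log2(p) = 0.441618
  p = 19/34 = 0.558824: log2(p) = -0.839535, -p*log2(p) = 0.469152
  p = 3/34 = 0.088235: log2(p) = -3.502500, -p*log2(p) = 0.309044
  p = 6/34 = 0.176471: log2(p) = -2.502500, -p*log2(p) = 0.441618
H = 0.441618 + 0.469152 + 0.309044 + 0.441618 = 1.661432

H = 1.6614 bits/symbol


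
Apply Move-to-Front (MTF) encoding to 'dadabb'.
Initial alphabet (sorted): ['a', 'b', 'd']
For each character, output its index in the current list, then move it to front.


MTF encoding:
'd': index 2 in ['a', 'b', 'd'] -> ['d', 'a', 'b']
'a': index 1 in ['d', 'a', 'b'] -> ['a', 'd', 'b']
'd': index 1 in ['a', 'd', 'b'] -> ['d', 'a', 'b']
'a': index 1 in ['d', 'a', 'b'] -> ['a', 'd', 'b']
'b': index 2 in ['a', 'd', 'b'] -> ['b', 'a', 'd']
'b': index 0 in ['b', 'a', 'd'] -> ['b', 'a', 'd']


Output: [2, 1, 1, 1, 2, 0]


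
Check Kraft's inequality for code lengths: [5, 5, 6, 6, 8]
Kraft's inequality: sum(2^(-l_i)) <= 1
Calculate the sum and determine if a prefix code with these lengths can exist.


Sum = 2^(-5) + 2^(-5) + 2^(-6) + 2^(-6) + 2^(-8)
    = 0.03125 + 0.03125 + 0.015625 + 0.015625 + 0.00390625
    = 25/256 = 0.09765625
Since 0.09765625 <= 1, Kraft's inequality IS satisfied.
A prefix code with these lengths CAN exist.

Kraft sum = 0.09765625. Satisfied.


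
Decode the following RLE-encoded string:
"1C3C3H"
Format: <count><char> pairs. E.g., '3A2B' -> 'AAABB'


Expanding each <count><char> pair:
  1C -> 'C'
  3C -> 'CCC'
  3H -> 'HHH'

Decoded = CCCCHHH


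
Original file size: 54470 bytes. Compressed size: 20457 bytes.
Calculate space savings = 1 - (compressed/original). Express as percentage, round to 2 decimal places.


ratio = compressed/original = 20457/54470 = 0.375565
savings = 1 - ratio = 1 - 0.375565 = 0.624435
as a percentage: 0.624435 * 100 = 62.44%

Space savings = 1 - 20457/54470 = 62.44%


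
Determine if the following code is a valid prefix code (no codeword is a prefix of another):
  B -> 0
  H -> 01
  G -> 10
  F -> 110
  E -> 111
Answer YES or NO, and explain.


Checking each pair (does one codeword prefix another?):
  B='0' vs H='01': prefix -- VIOLATION

NO -- this is NOT a valid prefix code. B (0) is a prefix of H (01).


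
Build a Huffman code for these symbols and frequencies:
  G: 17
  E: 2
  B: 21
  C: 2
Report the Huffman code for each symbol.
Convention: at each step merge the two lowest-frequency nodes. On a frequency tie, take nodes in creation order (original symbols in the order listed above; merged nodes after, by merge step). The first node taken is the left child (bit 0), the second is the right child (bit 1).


Huffman tree construction:
Step 1: Merge E(2) + C(2) = 4
Step 2: Merge (E+C)(4) + G(17) = 21
Step 3: Merge B(21) + ((E+C)+G)(21) = 42
Read each symbol's code off the tree from the root (left child = 0, right child = 1).

Codes:
  G: 11 (length 2)
  E: 100 (length 3)
  B: 0 (length 1)
  C: 101 (length 3)
Average code length: 67/42 = 1.5952 bits/symbol


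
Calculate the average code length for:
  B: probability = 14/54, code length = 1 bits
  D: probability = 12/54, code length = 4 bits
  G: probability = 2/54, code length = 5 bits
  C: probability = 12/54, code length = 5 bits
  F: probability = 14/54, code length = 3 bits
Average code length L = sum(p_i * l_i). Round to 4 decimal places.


Weighted contributions p_i * l_i:
  B: (14/54) * 1 = 14/54
  D: (12/54) * 4 = 48/54
  G: (2/54) * 5 = 10/54
  C: (12/54) * 5 = 60/54
  F: (14/54) * 3 = 42/54
Sum = (14 + 48 + 10 + 60 + 42)/54 = 174/54

L = 174/54 = 3.2222 bits/symbol


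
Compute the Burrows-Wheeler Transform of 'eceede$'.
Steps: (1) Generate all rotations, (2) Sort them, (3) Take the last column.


Rotations (sorted):
  0: $eceede -> last char: e
  1: ceede$e -> last char: e
  2: de$ecee -> last char: e
  3: e$eceed -> last char: d
  4: eceede$ -> last char: $
  5: ede$ece -> last char: e
  6: eede$ec -> last char: c


BWT = eeed$ec


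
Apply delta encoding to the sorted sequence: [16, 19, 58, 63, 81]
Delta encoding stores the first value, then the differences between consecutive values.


First value: 16
Deltas:
  19 - 16 = 3
  58 - 19 = 39
  63 - 58 = 5
  81 - 63 = 18


Delta encoded: [16, 3, 39, 5, 18]


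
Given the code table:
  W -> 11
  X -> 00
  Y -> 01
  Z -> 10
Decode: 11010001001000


Decoding:
11 -> W
01 -> Y
00 -> X
01 -> Y
00 -> X
10 -> Z
00 -> X


Result: WYXYXZX


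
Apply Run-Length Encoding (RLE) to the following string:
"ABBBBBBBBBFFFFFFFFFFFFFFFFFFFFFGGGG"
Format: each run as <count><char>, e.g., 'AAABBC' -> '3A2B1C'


Scanning runs left to right:
  i=0: run of 'A' x 1 -> '1A'
  i=1: run of 'B' x 9 -> '9B'
  i=10: run of 'F' x 21 -> '21F'
  i=31: run of 'G' x 4 -> '4G'

RLE = 1A9B21F4G


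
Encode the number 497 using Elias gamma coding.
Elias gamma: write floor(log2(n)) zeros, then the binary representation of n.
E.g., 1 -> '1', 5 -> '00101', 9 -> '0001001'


num_bits = floor(log2(497)) + 1 = 9
leading_zeros = num_bits - 1 = 8
binary(497) = 111110001

Elias gamma(497) = '00000000' + '111110001' = 00000000111110001 (17 bits)


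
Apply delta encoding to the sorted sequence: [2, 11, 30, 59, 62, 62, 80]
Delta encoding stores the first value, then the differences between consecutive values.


First value: 2
Deltas:
  11 - 2 = 9
  30 - 11 = 19
  59 - 30 = 29
  62 - 59 = 3
  62 - 62 = 0
  80 - 62 = 18


Delta encoded: [2, 9, 19, 29, 3, 0, 18]


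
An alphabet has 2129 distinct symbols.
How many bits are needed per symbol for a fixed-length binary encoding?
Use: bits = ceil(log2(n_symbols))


log2(2129) = 11.056
Bracket: 2^11 = 2048 < 2129 <= 2^12 = 4096
So ceil(log2(2129)) = 12

bits = ceil(log2(2129)) = ceil(11.056) = 12 bits


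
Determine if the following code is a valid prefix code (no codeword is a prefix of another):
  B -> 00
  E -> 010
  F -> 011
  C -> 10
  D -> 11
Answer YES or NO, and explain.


Checking each pair (does one codeword prefix another?):
  B='00' vs E='010': no prefix
  B='00' vs F='011': no prefix
  B='00' vs C='10': no prefix
  B='00' vs D='11': no prefix
  E='010' vs B='00': no prefix
  E='010' vs F='011': no prefix
  E='010' vs C='10': no prefix
  E='010' vs D='11': no prefix
  F='011' vs B='00': no prefix
  F='011' vs E='010': no prefix
  F='011' vs C='10': no prefix
  F='011' vs D='11': no prefix
  C='10' vs B='00': no prefix
  C='10' vs E='010': no prefix
  C='10' vs F='011': no prefix
  C='10' vs D='11': no prefix
  D='11' vs B='00': no prefix
  D='11' vs E='010': no prefix
  D='11' vs F='011': no prefix
  D='11' vs C='10': no prefix
No violation found over all pairs.

YES -- this is a valid prefix code. No codeword is a prefix of any other codeword.


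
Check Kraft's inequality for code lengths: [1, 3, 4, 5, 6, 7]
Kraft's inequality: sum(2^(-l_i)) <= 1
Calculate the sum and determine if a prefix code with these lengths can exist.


Sum = 2^(-1) + 2^(-3) + 2^(-4) + 2^(-5) + 2^(-6) + 2^(-7)
    = 0.5 + 0.125 + 0.0625 + 0.03125 + 0.015625 + 0.0078125
    = 95/128 = 0.7421875
Since 0.7421875 <= 1, Kraft's inequality IS satisfied.
A prefix code with these lengths CAN exist.

Kraft sum = 0.7421875. Satisfied.


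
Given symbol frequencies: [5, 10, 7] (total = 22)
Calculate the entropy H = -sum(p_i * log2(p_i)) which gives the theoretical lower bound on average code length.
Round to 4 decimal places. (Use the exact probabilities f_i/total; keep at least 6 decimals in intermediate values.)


Per-symbol terms -p_i * log2(p_i) with p_i = f_i/22:
  p = 5/22 = 0.227273: log2(p) = -2.137504, -p*log2(p) = 0.485796
  p = 10/22 = 0.454545: log2(p) = -1.137504, -p*log2(p) = 0.517047
  p = 7/22 = 0.318182: log2(p) = -1.652077, -p*log2(p) = 0.525661
H = 0.485796 + 0.517047 + 0.525661 = 1.528504

H = 1.5285 bits/symbol


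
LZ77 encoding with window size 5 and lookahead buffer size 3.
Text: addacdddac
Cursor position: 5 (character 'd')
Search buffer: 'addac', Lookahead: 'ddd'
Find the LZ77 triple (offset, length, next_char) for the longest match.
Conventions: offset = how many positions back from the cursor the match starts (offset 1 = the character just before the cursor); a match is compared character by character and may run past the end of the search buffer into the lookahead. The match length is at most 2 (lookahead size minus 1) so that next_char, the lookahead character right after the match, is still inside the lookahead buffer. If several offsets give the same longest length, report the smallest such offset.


Try each offset into the search buffer:
  offset=1 (pos 4, char 'c'): match length 0
  offset=2 (pos 3, char 'a'): match length 0
  offset=3 (pos 2, char 'd'): match length 1
  offset=4 (pos 1, char 'd'): match length 2
  offset=5 (pos 0, char 'a'): match length 0
Longest match has length 2 at offset 4.
next_char = character at position 5 + 2 = 7 -> 'd'

Best match: offset=4, length=2 (matching 'dd' starting at position 1)
LZ77 triple: (4, 2, 'd')


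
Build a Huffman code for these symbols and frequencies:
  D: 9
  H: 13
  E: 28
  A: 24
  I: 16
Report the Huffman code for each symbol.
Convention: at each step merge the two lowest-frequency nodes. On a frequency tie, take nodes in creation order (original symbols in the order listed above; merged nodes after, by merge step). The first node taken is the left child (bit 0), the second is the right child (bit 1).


Huffman tree construction:
Step 1: Merge D(9) + H(13) = 22
Step 2: Merge I(16) + (D+H)(22) = 38
Step 3: Merge A(24) + E(28) = 52
Step 4: Merge (I+(D+H))(38) + (A+E)(52) = 90
Read each symbol's code off the tree from the root (left child = 0, right child = 1).

Codes:
  D: 010 (length 3)
  H: 011 (length 3)
  E: 11 (length 2)
  A: 10 (length 2)
  I: 00 (length 2)
Average code length: 202/90 = 2.2444 bits/symbol


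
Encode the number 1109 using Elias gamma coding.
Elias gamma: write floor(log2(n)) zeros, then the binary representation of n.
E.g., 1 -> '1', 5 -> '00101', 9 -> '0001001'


num_bits = floor(log2(1109)) + 1 = 11
leading_zeros = num_bits - 1 = 10
binary(1109) = 10001010101

Elias gamma(1109) = '0000000000' + '10001010101' = 000000000010001010101 (21 bits)


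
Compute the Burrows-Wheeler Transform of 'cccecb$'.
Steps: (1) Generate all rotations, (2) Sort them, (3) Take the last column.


Rotations (sorted):
  0: $cccecb -> last char: b
  1: b$cccec -> last char: c
  2: cb$ccce -> last char: e
  3: cccecb$ -> last char: $
  4: ccecb$c -> last char: c
  5: cecb$cc -> last char: c
  6: ecb$ccc -> last char: c


BWT = bce$ccc


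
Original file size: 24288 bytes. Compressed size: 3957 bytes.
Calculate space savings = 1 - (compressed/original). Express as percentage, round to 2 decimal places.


ratio = compressed/original = 3957/24288 = 0.16292
savings = 1 - ratio = 1 - 0.16292 = 0.83708
as a percentage: 0.83708 * 100 = 83.71%

Space savings = 1 - 3957/24288 = 83.71%


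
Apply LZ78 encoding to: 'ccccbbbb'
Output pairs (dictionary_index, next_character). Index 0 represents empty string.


LZ78 encoding steps:
Dictionary: {0: ''}
Step 1: w='' (idx 0), next='c' -> output (0, 'c'), add 'c' as idx 1
Step 2: w='c' (idx 1), next='c' -> output (1, 'c'), add 'cc' as idx 2
Step 3: w='c' (idx 1), next='b' -> output (1, 'b'), add 'cb' as idx 3
Step 4: w='' (idx 0), next='b' -> output (0, 'b'), add 'b' as idx 4
Step 5: w='b' (idx 4), next='b' -> output (4, 'b'), add 'bb' as idx 5


Encoded: [(0, 'c'), (1, 'c'), (1, 'b'), (0, 'b'), (4, 'b')]


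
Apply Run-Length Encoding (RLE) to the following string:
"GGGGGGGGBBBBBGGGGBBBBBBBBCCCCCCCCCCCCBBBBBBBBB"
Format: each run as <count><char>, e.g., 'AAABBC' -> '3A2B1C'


Scanning runs left to right:
  i=0: run of 'G' x 8 -> '8G'
  i=8: run of 'B' x 5 -> '5B'
  i=13: run of 'G' x 4 -> '4G'
  i=17: run of 'B' x 8 -> '8B'
  i=25: run of 'C' x 12 -> '12C'
  i=37: run of 'B' x 9 -> '9B'

RLE = 8G5B4G8B12C9B


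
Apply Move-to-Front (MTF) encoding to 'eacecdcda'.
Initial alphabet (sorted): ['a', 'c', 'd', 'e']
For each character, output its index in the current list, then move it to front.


MTF encoding:
'e': index 3 in ['a', 'c', 'd', 'e'] -> ['e', 'a', 'c', 'd']
'a': index 1 in ['e', 'a', 'c', 'd'] -> ['a', 'e', 'c', 'd']
'c': index 2 in ['a', 'e', 'c', 'd'] -> ['c', 'a', 'e', 'd']
'e': index 2 in ['c', 'a', 'e', 'd'] -> ['e', 'c', 'a', 'd']
'c': index 1 in ['e', 'c', 'a', 'd'] -> ['c', 'e', 'a', 'd']
'd': index 3 in ['c', 'e', 'a', 'd'] -> ['d', 'c', 'e', 'a']
'c': index 1 in ['d', 'c', 'e', 'a'] -> ['c', 'd', 'e', 'a']
'd': index 1 in ['c', 'd', 'e', 'a'] -> ['d', 'c', 'e', 'a']
'a': index 3 in ['d', 'c', 'e', 'a'] -> ['a', 'd', 'c', 'e']


Output: [3, 1, 2, 2, 1, 3, 1, 1, 3]


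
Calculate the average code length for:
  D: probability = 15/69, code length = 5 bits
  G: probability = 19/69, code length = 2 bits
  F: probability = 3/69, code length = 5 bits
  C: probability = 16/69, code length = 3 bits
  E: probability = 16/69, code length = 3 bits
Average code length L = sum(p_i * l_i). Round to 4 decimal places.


Weighted contributions p_i * l_i:
  D: (15/69) * 5 = 75/69
  G: (19/69) * 2 = 38/69
  F: (3/69) * 5 = 15/69
  C: (16/69) * 3 = 48/69
  E: (16/69) * 3 = 48/69
Sum = (75 + 38 + 15 + 48 + 48)/69 = 224/69

L = 224/69 = 3.2464 bits/symbol


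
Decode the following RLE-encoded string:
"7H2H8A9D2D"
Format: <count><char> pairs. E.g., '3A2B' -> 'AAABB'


Expanding each <count><char> pair:
  7H -> 'HHHHHHH'
  2H -> 'HH'
  8A -> 'AAAAAAAA'
  9D -> 'DDDDDDDDD'
  2D -> 'DD'

Decoded = HHHHHHHHHAAAAAAAADDDDDDDDDDD


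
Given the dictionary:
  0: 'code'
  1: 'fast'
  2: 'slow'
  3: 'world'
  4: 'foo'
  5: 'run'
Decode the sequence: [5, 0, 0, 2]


Look up each index in the dictionary:
  5 -> 'run'
  0 -> 'code'
  0 -> 'code'
  2 -> 'slow'

Decoded: "run code code slow"


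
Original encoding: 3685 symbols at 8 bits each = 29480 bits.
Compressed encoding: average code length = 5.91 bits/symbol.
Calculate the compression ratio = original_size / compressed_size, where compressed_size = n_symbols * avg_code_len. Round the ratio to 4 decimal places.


original_size = n_symbols * orig_bits = 3685 * 8 = 29480 bits
compressed_size = n_symbols * avg_code_len = 3685 * 5.91 = 21778.35 bits
ratio = original_size / compressed_size = 29480 / 21778.35 = 1.3536

Compression ratio = 1.3536


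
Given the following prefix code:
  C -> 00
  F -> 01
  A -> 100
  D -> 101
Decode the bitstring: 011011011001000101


Decoding step by step:
Bits 01 -> F
Bits 101 -> D
Bits 101 -> D
Bits 100 -> A
Bits 100 -> A
Bits 01 -> F
Bits 01 -> F


Decoded message: FDDAAFF


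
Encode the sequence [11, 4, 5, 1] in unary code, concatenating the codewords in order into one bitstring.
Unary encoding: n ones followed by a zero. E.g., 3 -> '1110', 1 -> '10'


Encode each number as n ones followed by a terminating 0:
  11 -> 111111111110 (12 bits)
  4 -> 11110 (5 bits)
  5 -> 111110 (6 bits)
  1 -> 10 (2 bits)
Total length = 12 + 5 + 6 + 2 = 25 bits.

Unary([11, 4, 5, 1]) = 1111111111101111011111010 (25 bits)


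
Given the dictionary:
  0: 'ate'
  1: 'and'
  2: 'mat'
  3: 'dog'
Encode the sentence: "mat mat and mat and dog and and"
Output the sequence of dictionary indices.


Look up each word in the dictionary:
  'mat' -> 2
  'mat' -> 2
  'and' -> 1
  'mat' -> 2
  'and' -> 1
  'dog' -> 3
  'and' -> 1
  'and' -> 1

Encoded: [2, 2, 1, 2, 1, 3, 1, 1]


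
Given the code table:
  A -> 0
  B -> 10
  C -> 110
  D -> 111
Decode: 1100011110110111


Decoding:
110 -> C
0 -> A
0 -> A
111 -> D
10 -> B
110 -> C
111 -> D


Result: CAADBCD


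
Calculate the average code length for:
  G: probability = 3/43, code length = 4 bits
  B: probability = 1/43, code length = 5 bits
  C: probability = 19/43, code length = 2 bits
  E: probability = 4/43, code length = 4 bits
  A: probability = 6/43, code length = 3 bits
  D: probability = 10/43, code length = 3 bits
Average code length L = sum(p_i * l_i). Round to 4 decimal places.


Weighted contributions p_i * l_i:
  G: (3/43) * 4 = 12/43
  B: (1/43) * 5 = 5/43
  C: (19/43) * 2 = 38/43
  E: (4/43) * 4 = 16/43
  A: (6/43) * 3 = 18/43
  D: (10/43) * 3 = 30/43
Sum = (12 + 5 + 38 + 16 + 18 + 30)/43 = 119/43

L = 119/43 = 2.7674 bits/symbol


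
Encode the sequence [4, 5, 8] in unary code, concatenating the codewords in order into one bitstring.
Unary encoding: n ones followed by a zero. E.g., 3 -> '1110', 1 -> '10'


Encode each number as n ones followed by a terminating 0:
  4 -> 11110 (5 bits)
  5 -> 111110 (6 bits)
  8 -> 111111110 (9 bits)
Total length = 5 + 6 + 9 = 20 bits.

Unary([4, 5, 8]) = 11110111110111111110 (20 bits)


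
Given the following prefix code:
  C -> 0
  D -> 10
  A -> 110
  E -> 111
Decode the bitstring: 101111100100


Decoding step by step:
Bits 10 -> D
Bits 111 -> E
Bits 110 -> A
Bits 0 -> C
Bits 10 -> D
Bits 0 -> C


Decoded message: DEACDC


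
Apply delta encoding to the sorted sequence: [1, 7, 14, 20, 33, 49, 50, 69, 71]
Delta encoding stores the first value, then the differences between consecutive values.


First value: 1
Deltas:
  7 - 1 = 6
  14 - 7 = 7
  20 - 14 = 6
  33 - 20 = 13
  49 - 33 = 16
  50 - 49 = 1
  69 - 50 = 19
  71 - 69 = 2


Delta encoded: [1, 6, 7, 6, 13, 16, 1, 19, 2]


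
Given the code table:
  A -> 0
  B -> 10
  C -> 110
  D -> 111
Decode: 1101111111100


Decoding:
110 -> C
111 -> D
111 -> D
110 -> C
0 -> A


Result: CDDCA


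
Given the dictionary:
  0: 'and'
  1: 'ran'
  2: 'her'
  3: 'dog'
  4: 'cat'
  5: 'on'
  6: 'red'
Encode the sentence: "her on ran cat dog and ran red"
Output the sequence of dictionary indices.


Look up each word in the dictionary:
  'her' -> 2
  'on' -> 5
  'ran' -> 1
  'cat' -> 4
  'dog' -> 3
  'and' -> 0
  'ran' -> 1
  'red' -> 6

Encoded: [2, 5, 1, 4, 3, 0, 1, 6]


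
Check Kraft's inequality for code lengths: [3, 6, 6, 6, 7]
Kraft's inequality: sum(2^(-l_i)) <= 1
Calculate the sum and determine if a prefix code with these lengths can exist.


Sum = 2^(-3) + 2^(-6) + 2^(-6) + 2^(-6) + 2^(-7)
    = 0.125 + 0.015625 + 0.015625 + 0.015625 + 0.0078125
    = 23/128 = 0.1796875
Since 0.1796875 <= 1, Kraft's inequality IS satisfied.
A prefix code with these lengths CAN exist.

Kraft sum = 0.1796875. Satisfied.


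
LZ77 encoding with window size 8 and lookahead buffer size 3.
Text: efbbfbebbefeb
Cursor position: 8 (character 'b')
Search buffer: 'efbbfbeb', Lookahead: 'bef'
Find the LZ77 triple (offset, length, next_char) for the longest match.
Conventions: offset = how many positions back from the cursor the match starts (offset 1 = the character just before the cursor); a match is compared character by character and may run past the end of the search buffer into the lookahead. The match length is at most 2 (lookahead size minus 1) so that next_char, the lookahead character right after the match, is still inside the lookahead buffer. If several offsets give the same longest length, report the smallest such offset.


Try each offset into the search buffer:
  offset=1 (pos 7, char 'b'): match length 1
  offset=2 (pos 6, char 'e'): match length 0
  offset=3 (pos 5, char 'b'): match length 2
  offset=4 (pos 4, char 'f'): match length 0
  offset=5 (pos 3, char 'b'): match length 1
  offset=6 (pos 2, char 'b'): match length 1
  offset=7 (pos 1, char 'f'): match length 0
  offset=8 (pos 0, char 'e'): match length 0
Longest match has length 2 at offset 3.
next_char = character at position 8 + 2 = 10 -> 'f'

Best match: offset=3, length=2 (matching 'be' starting at position 5)
LZ77 triple: (3, 2, 'f')


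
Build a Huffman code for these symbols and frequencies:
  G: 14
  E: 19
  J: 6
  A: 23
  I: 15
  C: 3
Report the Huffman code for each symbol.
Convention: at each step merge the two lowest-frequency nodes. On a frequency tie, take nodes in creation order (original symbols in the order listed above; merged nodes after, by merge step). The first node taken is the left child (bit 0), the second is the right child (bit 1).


Huffman tree construction:
Step 1: Merge C(3) + J(6) = 9
Step 2: Merge (C+J)(9) + G(14) = 23
Step 3: Merge I(15) + E(19) = 34
Step 4: Merge A(23) + ((C+J)+G)(23) = 46
Step 5: Merge (I+E)(34) + (A+((C+J)+G))(46) = 80
Read each symbol's code off the tree from the root (left child = 0, right child = 1).

Codes:
  G: 111 (length 3)
  E: 01 (length 2)
  J: 1101 (length 4)
  A: 10 (length 2)
  I: 00 (length 2)
  C: 1100 (length 4)
Average code length: 192/80 = 2.4000 bits/symbol


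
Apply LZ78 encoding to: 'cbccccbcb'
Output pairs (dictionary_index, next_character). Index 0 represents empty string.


LZ78 encoding steps:
Dictionary: {0: ''}
Step 1: w='' (idx 0), next='c' -> output (0, 'c'), add 'c' as idx 1
Step 2: w='' (idx 0), next='b' -> output (0, 'b'), add 'b' as idx 2
Step 3: w='c' (idx 1), next='c' -> output (1, 'c'), add 'cc' as idx 3
Step 4: w='cc' (idx 3), next='b' -> output (3, 'b'), add 'ccb' as idx 4
Step 5: w='c' (idx 1), next='b' -> output (1, 'b'), add 'cb' as idx 5


Encoded: [(0, 'c'), (0, 'b'), (1, 'c'), (3, 'b'), (1, 'b')]


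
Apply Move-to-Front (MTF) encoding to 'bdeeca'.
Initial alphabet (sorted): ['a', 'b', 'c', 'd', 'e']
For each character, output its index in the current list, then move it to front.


MTF encoding:
'b': index 1 in ['a', 'b', 'c', 'd', 'e'] -> ['b', 'a', 'c', 'd', 'e']
'd': index 3 in ['b', 'a', 'c', 'd', 'e'] -> ['d', 'b', 'a', 'c', 'e']
'e': index 4 in ['d', 'b', 'a', 'c', 'e'] -> ['e', 'd', 'b', 'a', 'c']
'e': index 0 in ['e', 'd', 'b', 'a', 'c'] -> ['e', 'd', 'b', 'a', 'c']
'c': index 4 in ['e', 'd', 'b', 'a', 'c'] -> ['c', 'e', 'd', 'b', 'a']
'a': index 4 in ['c', 'e', 'd', 'b', 'a'] -> ['a', 'c', 'e', 'd', 'b']


Output: [1, 3, 4, 0, 4, 4]


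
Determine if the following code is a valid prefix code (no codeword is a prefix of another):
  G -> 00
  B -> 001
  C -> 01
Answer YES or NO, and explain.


Checking each pair (does one codeword prefix another?):
  G='00' vs B='001': prefix -- VIOLATION

NO -- this is NOT a valid prefix code. G (00) is a prefix of B (001).


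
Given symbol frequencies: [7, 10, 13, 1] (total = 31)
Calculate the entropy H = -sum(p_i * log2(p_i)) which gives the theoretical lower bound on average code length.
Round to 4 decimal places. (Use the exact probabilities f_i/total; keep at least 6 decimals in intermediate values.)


Per-symbol terms -p_i * log2(p_i) with p_i = f_i/31:
  p = 7/31 = 0.225806: log2(p) = -2.146841, -p*log2(p) = 0.484771
  p = 10/31 = 0.322581: log2(p) = -1.632268, -p*log2(p) = 0.526538
  p = 13/31 = 0.419355: log2(p) = -1.253757, -p*log2(p) = 0.525769
  p = 1/31 = 0.032258: log2(p) = -4.954196, -p*log2(p) = 0.159813
H = 0.484771 + 0.526538 + 0.525769 + 0.159813 = 1.696891

H = 1.6969 bits/symbol


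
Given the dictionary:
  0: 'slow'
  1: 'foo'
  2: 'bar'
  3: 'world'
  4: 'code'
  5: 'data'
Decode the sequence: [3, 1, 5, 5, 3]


Look up each index in the dictionary:
  3 -> 'world'
  1 -> 'foo'
  5 -> 'data'
  5 -> 'data'
  3 -> 'world'

Decoded: "world foo data data world"


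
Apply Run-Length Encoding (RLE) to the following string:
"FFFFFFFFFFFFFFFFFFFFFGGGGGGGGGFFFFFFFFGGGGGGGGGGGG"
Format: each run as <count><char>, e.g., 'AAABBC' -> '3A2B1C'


Scanning runs left to right:
  i=0: run of 'F' x 21 -> '21F'
  i=21: run of 'G' x 9 -> '9G'
  i=30: run of 'F' x 8 -> '8F'
  i=38: run of 'G' x 12 -> '12G'

RLE = 21F9G8F12G


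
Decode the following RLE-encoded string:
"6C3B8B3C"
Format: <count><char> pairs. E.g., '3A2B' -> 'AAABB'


Expanding each <count><char> pair:
  6C -> 'CCCCCC'
  3B -> 'BBB'
  8B -> 'BBBBBBBB'
  3C -> 'CCC'

Decoded = CCCCCCBBBBBBBBBBBCCC


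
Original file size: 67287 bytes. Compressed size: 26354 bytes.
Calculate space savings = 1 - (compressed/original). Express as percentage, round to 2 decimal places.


ratio = compressed/original = 26354/67287 = 0.391666
savings = 1 - ratio = 1 - 0.391666 = 0.608334
as a percentage: 0.608334 * 100 = 60.83%

Space savings = 1 - 26354/67287 = 60.83%


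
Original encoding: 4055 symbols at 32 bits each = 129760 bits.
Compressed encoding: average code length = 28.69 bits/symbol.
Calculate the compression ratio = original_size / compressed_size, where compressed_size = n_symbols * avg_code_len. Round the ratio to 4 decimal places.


original_size = n_symbols * orig_bits = 4055 * 32 = 129760 bits
compressed_size = n_symbols * avg_code_len = 4055 * 28.69 = 116337.95 bits
ratio = original_size / compressed_size = 129760 / 116337.95 = 1.1154

Compression ratio = 1.1154


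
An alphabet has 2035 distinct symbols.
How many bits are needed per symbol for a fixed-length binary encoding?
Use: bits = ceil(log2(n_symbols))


log2(2035) = 10.9908
Bracket: 2^10 = 1024 < 2035 <= 2^11 = 2048
So ceil(log2(2035)) = 11

bits = ceil(log2(2035)) = ceil(10.9908) = 11 bits


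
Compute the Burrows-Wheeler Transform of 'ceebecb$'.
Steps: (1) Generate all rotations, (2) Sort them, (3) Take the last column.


Rotations (sorted):
  0: $ceebecb -> last char: b
  1: b$ceebec -> last char: c
  2: becb$cee -> last char: e
  3: cb$ceebe -> last char: e
  4: ceebecb$ -> last char: $
  5: ebecb$ce -> last char: e
  6: ecb$ceeb -> last char: b
  7: eebecb$c -> last char: c


BWT = bcee$ebc


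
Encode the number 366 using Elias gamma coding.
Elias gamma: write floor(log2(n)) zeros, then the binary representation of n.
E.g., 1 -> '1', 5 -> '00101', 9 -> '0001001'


num_bits = floor(log2(366)) + 1 = 9
leading_zeros = num_bits - 1 = 8
binary(366) = 101101110

Elias gamma(366) = '00000000' + '101101110' = 00000000101101110 (17 bits)


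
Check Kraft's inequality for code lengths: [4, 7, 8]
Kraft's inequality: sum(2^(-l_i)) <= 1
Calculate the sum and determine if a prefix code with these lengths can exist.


Sum = 2^(-4) + 2^(-7) + 2^(-8)
    = 0.0625 + 0.0078125 + 0.00390625
    = 19/256 = 0.07421875
Since 0.07421875 <= 1, Kraft's inequality IS satisfied.
A prefix code with these lengths CAN exist.

Kraft sum = 0.07421875. Satisfied.


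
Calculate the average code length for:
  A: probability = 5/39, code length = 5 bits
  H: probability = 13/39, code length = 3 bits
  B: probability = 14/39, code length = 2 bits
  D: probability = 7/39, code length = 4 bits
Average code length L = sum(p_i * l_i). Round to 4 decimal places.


Weighted contributions p_i * l_i:
  A: (5/39) * 5 = 25/39
  H: (13/39) * 3 = 39/39
  B: (14/39) * 2 = 28/39
  D: (7/39) * 4 = 28/39
Sum = (25 + 39 + 28 + 28)/39 = 120/39

L = 120/39 = 3.0769 bits/symbol


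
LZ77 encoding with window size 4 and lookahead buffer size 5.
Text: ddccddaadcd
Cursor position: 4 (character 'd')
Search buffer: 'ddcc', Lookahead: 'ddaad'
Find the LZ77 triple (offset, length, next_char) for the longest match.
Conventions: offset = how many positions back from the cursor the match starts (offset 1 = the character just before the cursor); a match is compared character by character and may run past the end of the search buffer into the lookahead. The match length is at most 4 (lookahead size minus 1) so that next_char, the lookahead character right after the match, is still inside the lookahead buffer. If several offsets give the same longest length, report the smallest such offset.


Try each offset into the search buffer:
  offset=1 (pos 3, char 'c'): match length 0
  offset=2 (pos 2, char 'c'): match length 0
  offset=3 (pos 1, char 'd'): match length 1
  offset=4 (pos 0, char 'd'): match length 2
Longest match has length 2 at offset 4.
next_char = character at position 4 + 2 = 6 -> 'a'

Best match: offset=4, length=2 (matching 'dd' starting at position 0)
LZ77 triple: (4, 2, 'a')


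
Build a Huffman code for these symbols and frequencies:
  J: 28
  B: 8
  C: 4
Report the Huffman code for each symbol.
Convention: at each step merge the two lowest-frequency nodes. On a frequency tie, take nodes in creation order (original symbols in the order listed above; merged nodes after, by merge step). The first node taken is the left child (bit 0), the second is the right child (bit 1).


Huffman tree construction:
Step 1: Merge C(4) + B(8) = 12
Step 2: Merge (C+B)(12) + J(28) = 40
Read each symbol's code off the tree from the root (left child = 0, right child = 1).

Codes:
  J: 1 (length 1)
  B: 01 (length 2)
  C: 00 (length 2)
Average code length: 52/40 = 1.3000 bits/symbol


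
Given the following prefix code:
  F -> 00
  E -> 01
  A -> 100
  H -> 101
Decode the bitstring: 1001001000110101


Decoding step by step:
Bits 100 -> A
Bits 100 -> A
Bits 100 -> A
Bits 01 -> E
Bits 101 -> H
Bits 01 -> E


Decoded message: AAAEHE


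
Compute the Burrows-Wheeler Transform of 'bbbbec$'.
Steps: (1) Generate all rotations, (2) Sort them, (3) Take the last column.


Rotations (sorted):
  0: $bbbbec -> last char: c
  1: bbbbec$ -> last char: $
  2: bbbec$b -> last char: b
  3: bbec$bb -> last char: b
  4: bec$bbb -> last char: b
  5: c$bbbbe -> last char: e
  6: ec$bbbb -> last char: b


BWT = c$bbbeb


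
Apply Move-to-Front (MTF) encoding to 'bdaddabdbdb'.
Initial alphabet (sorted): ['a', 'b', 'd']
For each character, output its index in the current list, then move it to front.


MTF encoding:
'b': index 1 in ['a', 'b', 'd'] -> ['b', 'a', 'd']
'd': index 2 in ['b', 'a', 'd'] -> ['d', 'b', 'a']
'a': index 2 in ['d', 'b', 'a'] -> ['a', 'd', 'b']
'd': index 1 in ['a', 'd', 'b'] -> ['d', 'a', 'b']
'd': index 0 in ['d', 'a', 'b'] -> ['d', 'a', 'b']
'a': index 1 in ['d', 'a', 'b'] -> ['a', 'd', 'b']
'b': index 2 in ['a', 'd', 'b'] -> ['b', 'a', 'd']
'd': index 2 in ['b', 'a', 'd'] -> ['d', 'b', 'a']
'b': index 1 in ['d', 'b', 'a'] -> ['b', 'd', 'a']
'd': index 1 in ['b', 'd', 'a'] -> ['d', 'b', 'a']
'b': index 1 in ['d', 'b', 'a'] -> ['b', 'd', 'a']


Output: [1, 2, 2, 1, 0, 1, 2, 2, 1, 1, 1]


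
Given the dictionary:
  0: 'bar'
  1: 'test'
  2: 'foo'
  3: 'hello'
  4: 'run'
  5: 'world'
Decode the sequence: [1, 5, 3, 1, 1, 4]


Look up each index in the dictionary:
  1 -> 'test'
  5 -> 'world'
  3 -> 'hello'
  1 -> 'test'
  1 -> 'test'
  4 -> 'run'

Decoded: "test world hello test test run"


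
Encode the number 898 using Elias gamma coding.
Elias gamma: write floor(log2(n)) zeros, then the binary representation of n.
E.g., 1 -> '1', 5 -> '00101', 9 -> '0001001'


num_bits = floor(log2(898)) + 1 = 10
leading_zeros = num_bits - 1 = 9
binary(898) = 1110000010

Elias gamma(898) = '000000000' + '1110000010' = 0000000001110000010 (19 bits)


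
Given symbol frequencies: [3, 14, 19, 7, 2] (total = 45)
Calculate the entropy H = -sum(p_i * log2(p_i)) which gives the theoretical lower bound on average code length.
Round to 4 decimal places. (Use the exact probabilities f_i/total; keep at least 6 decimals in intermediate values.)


Per-symbol terms -p_i * log2(p_i) with p_i = f_i/45:
  p = 3/45 = 0.066667: log2(p) = -3.906891, -p*log2(p) = 0.260459
  p = 14/45 = 0.311111: log2(p) = -1.684498, -p*log2(p) = 0.524066
  p = 19/45 = 0.422222: log2(p) = -1.243926, -p*log2(p) = 0.525213
  p = 7/45 = 0.155556: log2(p) = -2.684498, -p*log2(p) = 0.417589
  p = 2/45 = 0.044444: log2(p) = -4.491853, -p*log2(p) = 0.199638
H = 0.260459 + 0.524066 + 0.525213 + 0.417589 + 0.199638 = 1.926965

H = 1.927 bits/symbol


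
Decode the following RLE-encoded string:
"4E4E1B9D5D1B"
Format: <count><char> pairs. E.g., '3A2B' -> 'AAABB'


Expanding each <count><char> pair:
  4E -> 'EEEE'
  4E -> 'EEEE'
  1B -> 'B'
  9D -> 'DDDDDDDDD'
  5D -> 'DDDDD'
  1B -> 'B'

Decoded = EEEEEEEEBDDDDDDDDDDDDDDB


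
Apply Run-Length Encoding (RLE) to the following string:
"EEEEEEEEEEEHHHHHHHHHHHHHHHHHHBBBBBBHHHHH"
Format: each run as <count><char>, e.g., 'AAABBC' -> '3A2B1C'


Scanning runs left to right:
  i=0: run of 'E' x 11 -> '11E'
  i=11: run of 'H' x 18 -> '18H'
  i=29: run of 'B' x 6 -> '6B'
  i=35: run of 'H' x 5 -> '5H'

RLE = 11E18H6B5H


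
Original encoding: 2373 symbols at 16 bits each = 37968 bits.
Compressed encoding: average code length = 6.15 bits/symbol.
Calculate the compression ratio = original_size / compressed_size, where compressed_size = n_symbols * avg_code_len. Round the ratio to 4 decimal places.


original_size = n_symbols * orig_bits = 2373 * 16 = 37968 bits
compressed_size = n_symbols * avg_code_len = 2373 * 6.15 = 14593.95 bits
ratio = original_size / compressed_size = 37968 / 14593.95 = 2.6016

Compression ratio = 2.6016


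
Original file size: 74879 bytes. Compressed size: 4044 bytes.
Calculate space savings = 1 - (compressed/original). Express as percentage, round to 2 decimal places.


ratio = compressed/original = 4044/74879 = 0.054007
savings = 1 - ratio = 1 - 0.054007 = 0.945993
as a percentage: 0.945993 * 100 = 94.6%

Space savings = 1 - 4044/74879 = 94.6%


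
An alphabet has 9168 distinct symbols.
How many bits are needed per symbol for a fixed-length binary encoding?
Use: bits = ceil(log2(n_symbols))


log2(9168) = 13.1624
Bracket: 2^13 = 8192 < 9168 <= 2^14 = 16384
So ceil(log2(9168)) = 14

bits = ceil(log2(9168)) = ceil(13.1624) = 14 bits


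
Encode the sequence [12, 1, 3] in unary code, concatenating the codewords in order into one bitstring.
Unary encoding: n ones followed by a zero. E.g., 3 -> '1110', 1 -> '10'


Encode each number as n ones followed by a terminating 0:
  12 -> 1111111111110 (13 bits)
  1 -> 10 (2 bits)
  3 -> 1110 (4 bits)
Total length = 13 + 2 + 4 = 19 bits.

Unary([12, 1, 3]) = 1111111111110101110 (19 bits)


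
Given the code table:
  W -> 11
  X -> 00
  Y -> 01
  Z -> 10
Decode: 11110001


Decoding:
11 -> W
11 -> W
00 -> X
01 -> Y


Result: WWXY


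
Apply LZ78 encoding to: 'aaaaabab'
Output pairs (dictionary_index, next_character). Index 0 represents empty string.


LZ78 encoding steps:
Dictionary: {0: ''}
Step 1: w='' (idx 0), next='a' -> output (0, 'a'), add 'a' as idx 1
Step 2: w='a' (idx 1), next='a' -> output (1, 'a'), add 'aa' as idx 2
Step 3: w='aa' (idx 2), next='b' -> output (2, 'b'), add 'aab' as idx 3
Step 4: w='a' (idx 1), next='b' -> output (1, 'b'), add 'ab' as idx 4


Encoded: [(0, 'a'), (1, 'a'), (2, 'b'), (1, 'b')]


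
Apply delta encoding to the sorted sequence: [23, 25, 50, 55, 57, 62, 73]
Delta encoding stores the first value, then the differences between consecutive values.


First value: 23
Deltas:
  25 - 23 = 2
  50 - 25 = 25
  55 - 50 = 5
  57 - 55 = 2
  62 - 57 = 5
  73 - 62 = 11


Delta encoded: [23, 2, 25, 5, 2, 5, 11]


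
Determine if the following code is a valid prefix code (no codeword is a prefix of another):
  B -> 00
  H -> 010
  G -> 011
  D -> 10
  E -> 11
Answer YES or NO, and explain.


Checking each pair (does one codeword prefix another?):
  B='00' vs H='010': no prefix
  B='00' vs G='011': no prefix
  B='00' vs D='10': no prefix
  B='00' vs E='11': no prefix
  H='010' vs B='00': no prefix
  H='010' vs G='011': no prefix
  H='010' vs D='10': no prefix
  H='010' vs E='11': no prefix
  G='011' vs B='00': no prefix
  G='011' vs H='010': no prefix
  G='011' vs D='10': no prefix
  G='011' vs E='11': no prefix
  D='10' vs B='00': no prefix
  D='10' vs H='010': no prefix
  D='10' vs G='011': no prefix
  D='10' vs E='11': no prefix
  E='11' vs B='00': no prefix
  E='11' vs H='010': no prefix
  E='11' vs G='011': no prefix
  E='11' vs D='10': no prefix
No violation found over all pairs.

YES -- this is a valid prefix code. No codeword is a prefix of any other codeword.


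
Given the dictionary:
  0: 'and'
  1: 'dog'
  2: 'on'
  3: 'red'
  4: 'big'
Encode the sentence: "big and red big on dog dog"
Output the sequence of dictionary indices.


Look up each word in the dictionary:
  'big' -> 4
  'and' -> 0
  'red' -> 3
  'big' -> 4
  'on' -> 2
  'dog' -> 1
  'dog' -> 1

Encoded: [4, 0, 3, 4, 2, 1, 1]


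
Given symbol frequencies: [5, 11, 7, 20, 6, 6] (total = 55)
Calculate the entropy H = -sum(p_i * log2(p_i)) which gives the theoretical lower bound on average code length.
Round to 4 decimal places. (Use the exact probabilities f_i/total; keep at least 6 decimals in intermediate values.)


Per-symbol terms -p_i * log2(p_i) with p_i = f_i/55:
  p = 5/55 = 0.090909: log2(p) = -3.459432, -p*log2(p) = 0.314494
  p = 11/55 = 0.200000: log2(p) = -2.321928, -p*log2(p) = 0.464386
  p = 7/55 = 0.127273: log2(p) = -2.974005, -p*log2(p) = 0.378510
  p = 20/55 = 0.363636: log2(p) = -1.459432, -p*log2(p) = 0.530702
  p = 6/55 = 0.109091: log2(p) = -3.196397, -p*log2(p) = 0.348698
  p = 6/55 = 0.109091: log2(p) = -3.196397, -p*log2(p) = 0.348698
H = 0.314494 + 0.464386 + 0.378510 + 0.530702 + 0.348698 + 0.348698 = 2.385488

H = 2.3855 bits/symbol


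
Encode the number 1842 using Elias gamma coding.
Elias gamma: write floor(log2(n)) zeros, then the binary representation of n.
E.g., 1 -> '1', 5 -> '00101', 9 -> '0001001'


num_bits = floor(log2(1842)) + 1 = 11
leading_zeros = num_bits - 1 = 10
binary(1842) = 11100110010

Elias gamma(1842) = '0000000000' + '11100110010' = 000000000011100110010 (21 bits)


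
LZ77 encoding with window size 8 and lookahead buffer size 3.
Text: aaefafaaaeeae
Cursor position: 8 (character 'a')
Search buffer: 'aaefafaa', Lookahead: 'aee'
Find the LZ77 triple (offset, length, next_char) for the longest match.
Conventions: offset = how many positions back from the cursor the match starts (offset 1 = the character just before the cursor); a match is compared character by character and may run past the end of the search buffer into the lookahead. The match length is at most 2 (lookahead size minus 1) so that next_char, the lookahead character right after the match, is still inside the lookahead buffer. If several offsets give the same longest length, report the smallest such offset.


Try each offset into the search buffer:
  offset=1 (pos 7, char 'a'): match length 1
  offset=2 (pos 6, char 'a'): match length 1
  offset=3 (pos 5, char 'f'): match length 0
  offset=4 (pos 4, char 'a'): match length 1
  offset=5 (pos 3, char 'f'): match length 0
  offset=6 (pos 2, char 'e'): match length 0
  offset=7 (pos 1, char 'a'): match length 2
  offset=8 (pos 0, char 'a'): match length 1
Longest match has length 2 at offset 7.
next_char = character at position 8 + 2 = 10 -> 'e'

Best match: offset=7, length=2 (matching 'ae' starting at position 1)
LZ77 triple: (7, 2, 'e')
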